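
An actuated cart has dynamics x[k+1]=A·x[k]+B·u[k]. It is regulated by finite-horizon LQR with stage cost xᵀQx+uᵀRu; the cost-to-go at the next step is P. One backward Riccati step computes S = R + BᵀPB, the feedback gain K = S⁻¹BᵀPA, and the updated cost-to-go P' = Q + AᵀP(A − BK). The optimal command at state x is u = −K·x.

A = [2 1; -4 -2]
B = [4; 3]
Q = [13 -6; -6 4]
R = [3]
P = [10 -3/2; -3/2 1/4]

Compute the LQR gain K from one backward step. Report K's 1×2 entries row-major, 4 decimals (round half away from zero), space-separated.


BᵀP = [35.5000 -5.2500]
S = R + BᵀPB = [3] + [126.2500] = [129.2500]
BᵀPA = [92.0000 46.0000]
K = S⁻¹·BᵀPA = [0.7118 0.3559]
A−BK = [-0.8472 -0.4236; -6.1354 -3.0677]
AᵀP(A−BK) = [2.5145 1.2573; 1.2573 0.6286]
P' = Q + AᵀP(A−BK) = [15.5145 -4.7427; -4.7427 4.6286]
tr(P') = 20.1431

0.7118 0.3559


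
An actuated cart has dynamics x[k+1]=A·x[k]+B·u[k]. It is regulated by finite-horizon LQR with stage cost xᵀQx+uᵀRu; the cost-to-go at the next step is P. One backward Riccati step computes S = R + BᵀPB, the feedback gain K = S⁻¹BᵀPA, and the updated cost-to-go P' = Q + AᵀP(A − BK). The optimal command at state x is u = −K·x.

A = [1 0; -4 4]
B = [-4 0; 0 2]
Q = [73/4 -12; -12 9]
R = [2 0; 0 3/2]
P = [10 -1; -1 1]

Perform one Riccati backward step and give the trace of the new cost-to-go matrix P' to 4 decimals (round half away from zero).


BᵀP = [-40.0000 4.0000; -2.0000 2.0000]
S = R + BᵀPB = [2 0; 0 3/2] + [160.0000 8.0000; 8.0000 4.0000] = [162.0000 8.0000; 8.0000 5.5000]
BᵀPA = [-56.0000 16.0000; -10.0000 8.0000]
K = S⁻¹·BᵀPA = [-0.2757 0.0290; -1.4172 1.4123]
A−BK = [-0.1028 0.1161; -1.1657 1.1753]
AᵀP(A−BK) = [4.3894 -4.2515; -4.2515 4.2370]
P' = Q + AᵀP(A−BK) = [22.6394 -16.2515; -16.2515 13.2370]
tr(P') = 35.8764

35.8764


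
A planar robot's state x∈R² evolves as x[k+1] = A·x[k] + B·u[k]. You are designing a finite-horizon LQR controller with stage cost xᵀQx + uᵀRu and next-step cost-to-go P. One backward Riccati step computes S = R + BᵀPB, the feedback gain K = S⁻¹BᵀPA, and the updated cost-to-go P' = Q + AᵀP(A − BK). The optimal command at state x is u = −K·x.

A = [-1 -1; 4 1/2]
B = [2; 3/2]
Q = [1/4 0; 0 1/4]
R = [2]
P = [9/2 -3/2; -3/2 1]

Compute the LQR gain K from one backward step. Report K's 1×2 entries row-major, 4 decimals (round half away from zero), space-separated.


BᵀP = [6.7500 -1.5000]
S = R + BᵀPB = [2] + [11.2500] = [13.2500]
BᵀPA = [-12.7500 -7.5000]
K = S⁻¹·BᵀPA = [-0.9623 -0.5660]
A−BK = [0.9245 0.1321; 5.4434 1.3491]
AᵀP(A−BK) = [20.2311 6.0330; 6.0330 2.0047]
P' = Q + AᵀP(A−BK) = [20.4811 6.0330; 6.0330 2.2547]
tr(P') = 22.7358

-0.9623 -0.5660


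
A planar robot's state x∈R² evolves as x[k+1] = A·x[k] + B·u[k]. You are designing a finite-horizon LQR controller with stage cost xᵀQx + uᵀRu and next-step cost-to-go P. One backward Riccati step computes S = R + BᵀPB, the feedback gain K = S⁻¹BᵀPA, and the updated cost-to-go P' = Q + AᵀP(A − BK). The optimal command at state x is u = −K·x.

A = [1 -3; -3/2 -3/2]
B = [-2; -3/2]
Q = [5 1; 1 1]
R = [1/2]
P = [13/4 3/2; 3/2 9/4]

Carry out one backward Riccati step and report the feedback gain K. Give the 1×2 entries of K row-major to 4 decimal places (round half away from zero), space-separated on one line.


BᵀP = [-8.7500 -6.3750]
S = R + BᵀPB = [1/2] + [27.0625] = [27.5625]
BᵀPA = [0.8125 35.8125]
K = S⁻¹·BᵀPA = [0.0295 1.2993]
A−BK = [1.0590 -0.4014; -1.4558 0.4490]
AᵀP(A−BK) = [3.7885 -1.2432; -1.2432 1.2806]
P' = Q + AᵀP(A−BK) = [8.7885 -0.2432; -0.2432 2.2806]
tr(P') = 11.0692

0.0295 1.2993


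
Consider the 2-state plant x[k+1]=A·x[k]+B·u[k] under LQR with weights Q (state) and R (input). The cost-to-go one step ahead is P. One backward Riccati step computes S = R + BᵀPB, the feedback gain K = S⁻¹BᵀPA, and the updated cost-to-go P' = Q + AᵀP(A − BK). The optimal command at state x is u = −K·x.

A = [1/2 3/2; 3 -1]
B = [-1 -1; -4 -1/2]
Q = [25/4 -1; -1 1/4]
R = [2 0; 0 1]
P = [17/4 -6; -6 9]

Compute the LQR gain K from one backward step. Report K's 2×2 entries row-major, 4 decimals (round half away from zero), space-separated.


BᵀP = [19.7500 -30.0000; -1.2500 1.5000]
S = R + BᵀPB = [2 0; 0 1] + [100.2500 -4.7500; -4.7500 0.5000] = [102.2500 -4.7500; -4.7500 1.5000]
BᵀPA = [-80.1250 59.6250; 3.8750 -3.3750]
K = S⁻¹·BᵀPA = [-0.7781 0.5612; 0.1194 -0.4730]
A−BK = [-0.1586 1.5882; -0.0526 1.0081]
AᵀP(A−BK) = [1.2568 -1.0170; -1.0170 1.5072]
P' = Q + AᵀP(A−BK) = [7.5068 -2.0170; -2.0170 1.7572]
tr(P') = 9.2640

-0.7781 0.5612 0.1194 -0.4730


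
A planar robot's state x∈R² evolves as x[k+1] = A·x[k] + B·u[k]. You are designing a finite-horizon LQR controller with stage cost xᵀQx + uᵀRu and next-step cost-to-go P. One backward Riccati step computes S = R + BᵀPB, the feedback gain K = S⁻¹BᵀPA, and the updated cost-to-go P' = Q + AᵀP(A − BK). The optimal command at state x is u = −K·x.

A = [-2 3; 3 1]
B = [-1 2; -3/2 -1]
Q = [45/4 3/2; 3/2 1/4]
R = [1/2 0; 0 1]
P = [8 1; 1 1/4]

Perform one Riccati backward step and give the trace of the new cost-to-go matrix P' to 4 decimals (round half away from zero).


BᵀP = [-9.5000 -1.3750; 15.0000 1.7500]
S = R + BᵀPB = [1/2 0; 0 1] + [11.5625 -17.6250; -17.6250 28.2500] = [12.0625 -17.6250; -17.6250 29.2500]
BᵀPA = [14.8750 -29.8750; -24.7500 46.7500]
K = S⁻¹·BᵀPA = [-0.0267 -1.1822; -0.8622 0.8859]
A−BK = [-0.3022 0.0459; 2.0978 0.1126]
AᵀP(A−BK) = [1.3067 -0.7378; -0.7378 1.5141]
P' = Q + AᵀP(A−BK) = [12.5567 0.7622; 0.7622 1.7641]
tr(P') = 14.3207

14.3207


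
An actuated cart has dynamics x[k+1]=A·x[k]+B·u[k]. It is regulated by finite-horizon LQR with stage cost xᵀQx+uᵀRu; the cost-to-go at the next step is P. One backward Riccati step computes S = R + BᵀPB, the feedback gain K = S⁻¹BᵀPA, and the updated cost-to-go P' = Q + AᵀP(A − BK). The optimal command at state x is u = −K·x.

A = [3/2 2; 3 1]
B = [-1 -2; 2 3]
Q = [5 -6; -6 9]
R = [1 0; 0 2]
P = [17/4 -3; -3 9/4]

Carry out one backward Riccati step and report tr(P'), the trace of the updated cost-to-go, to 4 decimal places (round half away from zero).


BᵀP = [-10.2500 7.5000; -17.5000 12.7500]
S = R + BᵀPB = [1 0; 0 2] + [25.2500 43.0000; 43.0000 73.2500] = [26.2500 43.0000; 43.0000 75.2500]
BᵀPA = [7.1250 -13.0000; 12.0000 -22.2500]
K = S⁻¹·BᵀPA = [0.1596 -0.1702; 0.0683 -0.1984]
A−BK = [1.7961 1.4330; 2.4760 1.9357]
AᵀP(A−BK) = [0.8561 0.5938; 0.5938 0.6225]
P' = Q + AᵀP(A−BK) = [5.8561 -5.4062; -5.4062 9.6225]
tr(P') = 15.4786

15.4786


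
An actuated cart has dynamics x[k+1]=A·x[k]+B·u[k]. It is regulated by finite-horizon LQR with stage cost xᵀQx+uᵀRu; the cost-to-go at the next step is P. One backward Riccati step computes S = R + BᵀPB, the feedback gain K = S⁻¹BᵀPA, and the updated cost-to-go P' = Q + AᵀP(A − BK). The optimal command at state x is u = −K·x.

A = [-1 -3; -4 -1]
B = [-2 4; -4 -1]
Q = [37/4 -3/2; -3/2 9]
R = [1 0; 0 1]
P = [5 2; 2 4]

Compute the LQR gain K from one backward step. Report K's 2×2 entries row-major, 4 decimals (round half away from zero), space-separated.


0.9302 0.3893 0.2082 -0.5472

BᵀP = [-18.0000 -20.0000; 18.0000 4.0000]
S = R + BᵀPB = [1 0; 0 1] + [116.0000 -52.0000; -52.0000 68.0000] = [117.0000 -52.0000; -52.0000 69.0000]
BᵀPA = [98.0000 74.0000; -34.0000 -58.0000]
K = S⁻¹·BᵀPA = [0.9302 0.3893; 0.2082 -0.5472]
A−BK = [0.0274 -0.0326; -0.0711 0.0099]
AᵀP(A−BK) = [0.9248 0.2460; 0.2460 0.4554]
P' = Q + AᵀP(A−BK) = [10.1748 -1.2540; -1.2540 9.4554]
tr(P') = 19.6301


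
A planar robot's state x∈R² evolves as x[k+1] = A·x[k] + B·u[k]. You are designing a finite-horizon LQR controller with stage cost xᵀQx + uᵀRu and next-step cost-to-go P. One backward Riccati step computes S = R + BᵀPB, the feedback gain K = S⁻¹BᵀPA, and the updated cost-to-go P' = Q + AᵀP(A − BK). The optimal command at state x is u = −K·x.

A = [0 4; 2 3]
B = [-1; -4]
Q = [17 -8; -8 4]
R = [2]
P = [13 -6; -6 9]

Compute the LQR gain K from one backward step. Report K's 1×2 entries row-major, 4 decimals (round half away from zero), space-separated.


BᵀP = [11.0000 -30.0000]
S = R + BᵀPB = [2] + [109.0000] = [111.0000]
BᵀPA = [-60.0000 -46.0000]
K = S⁻¹·BᵀPA = [-0.5405 -0.4144]
A−BK = [-0.5405 3.5856; -0.1622 1.3423]
AᵀP(A−BK) = [3.5676 -18.8649; -18.8649 125.9369]
P' = Q + AᵀP(A−BK) = [20.5676 -26.8649; -26.8649 129.9369]
tr(P') = 150.5045

-0.5405 -0.4144


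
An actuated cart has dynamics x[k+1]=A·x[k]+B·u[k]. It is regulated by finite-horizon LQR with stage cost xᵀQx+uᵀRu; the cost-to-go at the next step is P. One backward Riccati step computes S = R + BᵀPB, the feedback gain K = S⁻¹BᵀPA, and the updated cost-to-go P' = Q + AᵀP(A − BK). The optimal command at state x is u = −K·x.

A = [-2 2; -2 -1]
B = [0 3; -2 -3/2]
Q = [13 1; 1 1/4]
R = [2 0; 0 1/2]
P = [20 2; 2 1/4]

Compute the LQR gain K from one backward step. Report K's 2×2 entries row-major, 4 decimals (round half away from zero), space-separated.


0.1613 -0.0103 -0.7570 0.6639

BᵀP = [-4.0000 -0.5000; 57.0000 5.6250]
S = R + BᵀPB = [2 0; 0 1/2] + [1.0000 -11.2500; -11.2500 162.5625] = [3.0000 -11.2500; -11.2500 163.0625]
BᵀPA = [9.0000 -7.5000; -125.2500 108.3750]
K = S⁻¹·BᵀPA = [0.1613 -0.0103; -0.7570 0.6639]
A−BK = [0.2709 0.0083; -2.8128 -0.0248]
AᵀP(A−BK) = [0.7363 -0.2523; -0.2523 0.2213]
P' = Q + AᵀP(A−BK) = [13.7363 0.7477; 0.7477 0.4713]
tr(P') = 14.2076


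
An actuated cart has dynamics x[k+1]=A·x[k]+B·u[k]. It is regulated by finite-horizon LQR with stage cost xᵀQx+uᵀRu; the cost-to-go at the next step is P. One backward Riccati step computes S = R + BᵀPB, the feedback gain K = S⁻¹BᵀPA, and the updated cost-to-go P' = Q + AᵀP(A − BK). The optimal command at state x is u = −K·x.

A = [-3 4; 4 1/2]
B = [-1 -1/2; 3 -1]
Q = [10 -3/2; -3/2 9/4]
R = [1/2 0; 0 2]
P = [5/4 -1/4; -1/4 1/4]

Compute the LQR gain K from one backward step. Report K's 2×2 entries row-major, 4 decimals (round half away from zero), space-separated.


BᵀP = [-2.0000 1.0000; -0.3750 -0.1250]
S = R + BᵀPB = [1/2 0; 0 2] + [5.0000 0.0000; 0.0000 0.3125] = [5.5000 0.0000; 0.0000 2.3125]
BᵀPA = [10.0000 -7.5000; 0.6250 -1.5625]
K = S⁻¹·BᵀPA = [1.8182 -1.3636; 0.2703 -0.6757]
A−BK = [-1.0467 2.2985; -1.1843 3.9152]
AᵀP(A−BK) = [2.8993 -4.0663; -4.0663 7.7795]
P' = Q + AᵀP(A−BK) = [12.8993 -5.5663; -5.5663 10.0295]
tr(P') = 22.9287

1.8182 -1.3636 0.2703 -0.6757


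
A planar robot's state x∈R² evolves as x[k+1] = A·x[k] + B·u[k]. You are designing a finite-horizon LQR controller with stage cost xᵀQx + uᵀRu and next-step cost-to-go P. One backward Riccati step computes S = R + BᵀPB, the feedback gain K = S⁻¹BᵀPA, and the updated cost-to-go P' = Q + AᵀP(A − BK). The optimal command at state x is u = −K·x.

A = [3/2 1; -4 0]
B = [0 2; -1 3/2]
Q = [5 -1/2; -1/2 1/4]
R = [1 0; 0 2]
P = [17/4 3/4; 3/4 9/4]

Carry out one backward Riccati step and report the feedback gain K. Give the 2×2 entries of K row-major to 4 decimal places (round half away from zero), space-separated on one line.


BᵀP = [-0.7500 -2.2500; 9.6250 4.8750]
S = R + BᵀPB = [1 0; 0 2] + [2.2500 -4.8750; -4.8750 26.5625] = [3.2500 -4.8750; -4.8750 28.5625]
BᵀPA = [7.8750 -0.7500; -5.0625 9.6250]
K = S⁻¹·BᵀPA = [2.8995 0.3692; 0.3176 0.4000]
A−BK = [0.8647 0.2000; -1.5769 -0.2308]
AᵀP(A−BK) = [15.3367 2.4923; 2.4923 0.6769]
P' = Q + AᵀP(A−BK) = [20.3367 1.9923; 1.9923 0.9269]
tr(P') = 21.2636

2.8995 0.3692 0.3176 0.4000


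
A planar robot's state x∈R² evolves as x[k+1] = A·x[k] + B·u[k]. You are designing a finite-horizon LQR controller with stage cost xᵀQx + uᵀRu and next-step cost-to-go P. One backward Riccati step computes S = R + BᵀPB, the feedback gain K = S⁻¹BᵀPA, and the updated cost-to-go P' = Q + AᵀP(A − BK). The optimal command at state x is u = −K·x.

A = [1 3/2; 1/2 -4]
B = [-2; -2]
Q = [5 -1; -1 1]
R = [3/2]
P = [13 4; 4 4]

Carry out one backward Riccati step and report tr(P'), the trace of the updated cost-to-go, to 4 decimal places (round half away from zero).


50.2057

BᵀP = [-34.0000 -16.0000]
S = R + BᵀPB = [3/2] + [100.0000] = [101.5000]
BᵀPA = [-42.0000 13.0000]
K = S⁻¹·BᵀPA = [-0.4138 0.1281]
A−BK = [0.1724 1.7562; -0.3276 -3.7438]
AᵀP(A−BK) = [0.6207 3.8793; 3.8793 43.5850]
P' = Q + AᵀP(A−BK) = [5.6207 2.8793; 2.8793 44.5850]
tr(P') = 50.2057


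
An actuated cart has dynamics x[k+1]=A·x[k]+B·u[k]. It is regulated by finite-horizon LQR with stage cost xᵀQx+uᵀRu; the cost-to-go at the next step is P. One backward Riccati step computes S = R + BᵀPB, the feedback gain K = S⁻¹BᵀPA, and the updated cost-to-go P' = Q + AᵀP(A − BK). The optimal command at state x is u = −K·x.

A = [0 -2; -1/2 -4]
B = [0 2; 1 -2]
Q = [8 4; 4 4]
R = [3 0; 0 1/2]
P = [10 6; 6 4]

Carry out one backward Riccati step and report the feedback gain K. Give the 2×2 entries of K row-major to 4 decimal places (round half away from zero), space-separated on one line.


-0.2069 -2.5287 -0.1379 -2.5747

BᵀP = [6.0000 4.0000; 8.0000 4.0000]
S = R + BᵀPB = [3 0; 0 1/2] + [4.0000 4.0000; 4.0000 8.0000] = [7.0000 4.0000; 4.0000 8.5000]
BᵀPA = [-2.0000 -28.0000; -2.0000 -32.0000]
K = S⁻¹·BᵀPA = [-0.2069 -2.5287; -0.1379 -2.5747]
A−BK = [0.2759 3.1494; -0.5690 -6.6207]
AᵀP(A−BK) = [0.3103 3.7931; 3.7931 46.8046]
P' = Q + AᵀP(A−BK) = [8.3103 7.7931; 7.7931 50.8046]
tr(P') = 59.1149


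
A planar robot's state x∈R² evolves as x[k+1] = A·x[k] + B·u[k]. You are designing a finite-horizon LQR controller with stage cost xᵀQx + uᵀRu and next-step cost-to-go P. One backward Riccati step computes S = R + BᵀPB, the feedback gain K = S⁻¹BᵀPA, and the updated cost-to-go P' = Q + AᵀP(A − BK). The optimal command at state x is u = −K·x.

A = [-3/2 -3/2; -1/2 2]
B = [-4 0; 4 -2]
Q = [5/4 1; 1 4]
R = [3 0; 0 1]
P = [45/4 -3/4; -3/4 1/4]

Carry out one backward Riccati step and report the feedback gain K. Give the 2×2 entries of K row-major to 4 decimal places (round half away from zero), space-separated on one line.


BᵀP = [-48.0000 4.0000; 1.5000 -0.5000]
S = R + BᵀPB = [3 0; 0 1] + [208.0000 -8.0000; -8.0000 1.0000] = [211.0000 -8.0000; -8.0000 2.0000]
BᵀPA = [70.0000 80.0000; -2.0000 -3.2500]
K = S⁻¹·BᵀPA = [0.3464 0.3743; 0.3855 -0.1278]
A−BK = [-0.1145 -0.0028; -1.1145 0.2472]
AᵀP(A−BK) = [0.7751 0.2933; 0.2933 0.4530]
P' = Q + AᵀP(A−BK) = [2.0251 1.2933; 1.2933 4.4530]
tr(P') = 6.4782

0.3464 0.3743 0.3855 -0.1278


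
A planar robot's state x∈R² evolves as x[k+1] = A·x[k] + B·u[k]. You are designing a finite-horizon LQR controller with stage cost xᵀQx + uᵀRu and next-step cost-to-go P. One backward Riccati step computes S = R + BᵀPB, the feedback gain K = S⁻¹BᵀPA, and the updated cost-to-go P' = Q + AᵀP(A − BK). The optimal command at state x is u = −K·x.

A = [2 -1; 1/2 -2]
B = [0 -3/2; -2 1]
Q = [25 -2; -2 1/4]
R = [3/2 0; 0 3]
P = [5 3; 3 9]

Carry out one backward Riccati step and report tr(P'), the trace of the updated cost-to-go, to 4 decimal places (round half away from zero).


33.6272

BᵀP = [-6.0000 -18.0000; -4.5000 4.5000]
S = R + BᵀPB = [3/2 0; 0 3] + [36.0000 -9.0000; -9.0000 11.2500] = [37.5000 -9.0000; -9.0000 14.2500]
BᵀPA = [-21.0000 42.0000; -6.7500 -4.5000]
K = S⁻¹·BᵀPA = [-0.7940 1.2308; -0.9752 0.4615]
A−BK = [0.5372 -0.3077; -0.1129 0.0000]
AᵀP(A−BK) = [4.9926 -3.5385; -3.5385 3.3846]
P' = Q + AᵀP(A−BK) = [29.9926 -5.5385; -5.5385 3.6346]
tr(P') = 33.6272


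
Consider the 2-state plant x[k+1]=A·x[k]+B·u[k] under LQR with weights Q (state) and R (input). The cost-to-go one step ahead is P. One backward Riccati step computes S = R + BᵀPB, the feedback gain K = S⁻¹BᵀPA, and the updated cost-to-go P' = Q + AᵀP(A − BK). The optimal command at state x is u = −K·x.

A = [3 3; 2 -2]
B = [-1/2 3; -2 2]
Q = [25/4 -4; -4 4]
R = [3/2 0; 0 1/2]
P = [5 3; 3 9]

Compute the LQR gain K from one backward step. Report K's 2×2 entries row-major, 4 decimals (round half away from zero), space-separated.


-0.0294 1.9736 0.9796 1.1600

BᵀP = [-8.5000 -19.5000; 21.0000 27.0000]
S = R + BᵀPB = [3/2 0; 0 1/2] + [43.2500 -64.5000; -64.5000 117.0000] = [44.7500 -64.5000; -64.5000 117.5000]
BᵀPA = [-64.5000 13.5000; 117.0000 9.0000]
K = S⁻¹·BᵀPA = [-0.0294 1.9736; 0.9796 1.1600]
A−BK = [0.0465 0.5069; -0.0180 -0.3728]
AᵀP(A−BK) = [0.4898 0.5800; 0.5800 7.9169]
P' = Q + AᵀP(A−BK) = [6.7398 -3.4200; -3.4200 11.9169]
tr(P') = 18.6567


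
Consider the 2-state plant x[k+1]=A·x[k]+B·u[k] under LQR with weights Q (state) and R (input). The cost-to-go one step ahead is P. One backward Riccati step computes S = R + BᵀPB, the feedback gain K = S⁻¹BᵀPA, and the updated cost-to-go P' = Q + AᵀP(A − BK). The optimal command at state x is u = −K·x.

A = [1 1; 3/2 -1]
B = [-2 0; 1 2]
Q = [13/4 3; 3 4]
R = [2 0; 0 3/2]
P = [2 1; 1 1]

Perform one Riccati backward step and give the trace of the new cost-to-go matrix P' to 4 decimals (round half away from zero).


9.1703

BᵀP = [-3.0000 -1.0000; 2.0000 2.0000]
S = R + BᵀPB = [2 0; 0 3/2] + [5.0000 -2.0000; -2.0000 4.0000] = [7.0000 -2.0000; -2.0000 5.5000]
BᵀPA = [-4.5000 -2.0000; 5.0000 0.0000]
K = S⁻¹·BᵀPA = [-0.4275 -0.3188; 0.7536 -0.1159]
A−BK = [0.1449 0.3623; 0.4203 -0.4493]
AᵀP(A−BK) = [1.5580 0.1449; 0.1449 0.3623]
P' = Q + AᵀP(A−BK) = [4.8080 3.1449; 3.1449 4.3623]
tr(P') = 9.1703


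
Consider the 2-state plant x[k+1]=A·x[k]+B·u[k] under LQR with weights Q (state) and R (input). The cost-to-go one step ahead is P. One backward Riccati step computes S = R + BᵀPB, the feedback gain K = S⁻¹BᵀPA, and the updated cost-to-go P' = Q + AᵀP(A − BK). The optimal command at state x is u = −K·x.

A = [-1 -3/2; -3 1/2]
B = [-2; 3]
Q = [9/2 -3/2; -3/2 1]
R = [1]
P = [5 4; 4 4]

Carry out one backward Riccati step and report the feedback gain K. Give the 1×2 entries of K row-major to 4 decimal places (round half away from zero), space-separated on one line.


-1.5556 -0.1111

BᵀP = [2.0000 4.0000]
S = R + BᵀPB = [1] + [8.0000] = [9.0000]
BᵀPA = [-14.0000 -1.0000]
K = S⁻¹·BᵀPA = [-1.5556 -0.1111]
A−BK = [-4.1111 -1.7222; 1.6667 0.8333]
AᵀP(A−BK) = [43.2222 15.9444; 15.9444 6.1389]
P' = Q + AᵀP(A−BK) = [47.7222 14.4444; 14.4444 7.1389]
tr(P') = 54.8611


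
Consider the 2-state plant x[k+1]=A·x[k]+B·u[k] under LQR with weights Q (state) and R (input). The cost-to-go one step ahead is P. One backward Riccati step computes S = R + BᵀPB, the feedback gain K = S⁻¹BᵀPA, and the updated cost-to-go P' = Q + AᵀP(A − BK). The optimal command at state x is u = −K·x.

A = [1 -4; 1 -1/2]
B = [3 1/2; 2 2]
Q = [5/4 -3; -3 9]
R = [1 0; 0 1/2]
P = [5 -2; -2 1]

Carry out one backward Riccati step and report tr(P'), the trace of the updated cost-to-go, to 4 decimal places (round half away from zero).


BᵀP = [11.0000 -4.0000; -1.5000 1.0000]
S = R + BᵀPB = [1 0; 0 1/2] + [25.0000 -2.5000; -2.5000 1.2500] = [26.0000 -2.5000; -2.5000 1.7500]
BᵀPA = [7.0000 -42.0000; -0.5000 5.5000]
K = S⁻¹·BᵀPA = [0.2803 -1.5223; 0.1146 0.9682]
A−BK = [0.1019 0.0828; 0.2102 0.6083]
AᵀP(A−BK) = [0.0955 -0.3599; -0.3599 2.9889]
P' = Q + AᵀP(A−BK) = [1.3455 -3.3599; -3.3599 11.9889]
tr(P') = 13.3344

13.3344


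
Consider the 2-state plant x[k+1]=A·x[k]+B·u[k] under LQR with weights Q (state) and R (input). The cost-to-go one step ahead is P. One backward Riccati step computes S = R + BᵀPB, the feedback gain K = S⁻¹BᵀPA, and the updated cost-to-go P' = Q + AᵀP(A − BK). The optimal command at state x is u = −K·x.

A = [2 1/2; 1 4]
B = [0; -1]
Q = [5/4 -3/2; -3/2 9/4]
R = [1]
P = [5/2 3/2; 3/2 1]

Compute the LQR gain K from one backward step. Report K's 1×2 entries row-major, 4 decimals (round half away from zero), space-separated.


-2.0000 -2.3750

BᵀP = [-1.5000 -1.0000]
S = R + BᵀPB = [1] + [1.0000] = [2.0000]
BᵀPA = [-4.0000 -4.7500]
K = S⁻¹·BᵀPA = [-2.0000 -2.3750]
A−BK = [2.0000 0.5000; -1.0000 1.6250]
AᵀP(A−BK) = [9.0000 9.7500; 9.7500 11.3438]
P' = Q + AᵀP(A−BK) = [10.2500 8.2500; 8.2500 13.5938]
tr(P') = 23.8438


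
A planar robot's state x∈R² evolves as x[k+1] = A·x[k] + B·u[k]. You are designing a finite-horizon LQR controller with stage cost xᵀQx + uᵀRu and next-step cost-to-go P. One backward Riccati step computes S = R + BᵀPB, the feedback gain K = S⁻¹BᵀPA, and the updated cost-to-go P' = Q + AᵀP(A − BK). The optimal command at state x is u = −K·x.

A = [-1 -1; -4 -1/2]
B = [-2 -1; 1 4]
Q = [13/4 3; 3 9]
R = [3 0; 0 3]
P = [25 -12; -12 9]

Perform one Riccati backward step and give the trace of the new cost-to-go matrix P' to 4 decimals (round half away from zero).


20.2443

BᵀP = [-62.0000 33.0000; -73.0000 48.0000]
S = R + BᵀPB = [3 0; 0 3] + [157.0000 194.0000; 194.0000 265.0000] = [160.0000 194.0000; 194.0000 268.0000]
BᵀPA = [-70.0000 45.5000; -119.0000 49.0000]
K = S⁻¹·BᵀPA = [0.8249 0.5126; -1.0412 -0.1882]
A−BK = [-0.3913 -0.1630; -0.6602 -0.2597]
AᵀP(A−BK) = [6.8444 2.4834; 2.4834 1.1499]
P' = Q + AᵀP(A−BK) = [10.0944 5.4834; 5.4834 10.1499]
tr(P') = 20.2443


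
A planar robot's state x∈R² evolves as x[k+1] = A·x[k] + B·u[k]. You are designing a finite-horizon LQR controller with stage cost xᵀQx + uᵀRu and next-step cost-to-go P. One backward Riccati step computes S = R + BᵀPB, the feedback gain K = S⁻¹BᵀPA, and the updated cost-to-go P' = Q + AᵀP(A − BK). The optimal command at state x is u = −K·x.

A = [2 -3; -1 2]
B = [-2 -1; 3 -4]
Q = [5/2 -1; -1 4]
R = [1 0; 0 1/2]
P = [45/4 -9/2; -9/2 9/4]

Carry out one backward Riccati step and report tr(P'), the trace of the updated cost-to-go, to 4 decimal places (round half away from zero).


8.8699

BᵀP = [-36.0000 15.7500; 6.7500 -4.5000]
S = R + BᵀPB = [1 0; 0 1/2] + [119.2500 -27.0000; -27.0000 11.2500] = [120.2500 -27.0000; -27.0000 11.7500]
BᵀPA = [-87.7500 139.5000; 18.0000 -29.2500]
K = S⁻¹·BᵀPA = [-0.7969 1.2419; -0.2994 0.3643]
A−BK = [0.1067 -0.1519; 0.1934 -0.2683]
AᵀP(A−BK) = [0.7065 -1.0823; -1.0823 1.6634]
P' = Q + AᵀP(A−BK) = [3.2065 -2.0823; -2.0823 5.6634]
tr(P') = 8.8699


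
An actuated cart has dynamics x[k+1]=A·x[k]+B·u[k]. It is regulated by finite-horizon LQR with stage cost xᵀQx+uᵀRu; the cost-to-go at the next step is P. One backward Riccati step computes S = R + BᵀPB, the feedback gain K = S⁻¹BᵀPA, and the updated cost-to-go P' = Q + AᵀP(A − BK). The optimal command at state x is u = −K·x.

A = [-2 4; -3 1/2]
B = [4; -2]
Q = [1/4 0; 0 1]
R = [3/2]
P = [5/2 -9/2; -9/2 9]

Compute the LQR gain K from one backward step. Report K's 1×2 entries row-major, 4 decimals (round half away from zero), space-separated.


BᵀP = [19.0000 -36.0000]
S = R + BᵀPB = [3/2] + [148.0000] = [149.5000]
BᵀPA = [70.0000 58.0000]
K = S⁻¹·BᵀPA = [0.4682 0.3880]
A−BK = [-3.8729 2.4482; -2.0635 1.2759]
AᵀP(A−BK) = [4.2241 -2.1572; -2.1572 1.7483]
P' = Q + AᵀP(A−BK) = [4.4741 -2.1572; -2.1572 2.7483]
tr(P') = 7.2224

0.4682 0.3880


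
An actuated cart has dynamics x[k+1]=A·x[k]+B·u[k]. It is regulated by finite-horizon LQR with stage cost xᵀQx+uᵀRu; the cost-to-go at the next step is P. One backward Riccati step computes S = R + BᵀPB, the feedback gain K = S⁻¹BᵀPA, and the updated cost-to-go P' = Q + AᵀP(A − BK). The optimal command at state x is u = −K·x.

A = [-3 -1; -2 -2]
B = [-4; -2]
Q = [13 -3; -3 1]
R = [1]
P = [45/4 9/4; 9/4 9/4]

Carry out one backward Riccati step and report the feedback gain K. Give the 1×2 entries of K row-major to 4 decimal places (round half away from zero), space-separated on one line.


0.7765 0.3385

BᵀP = [-49.5000 -13.5000]
S = R + BᵀPB = [1] + [225.0000] = [226.0000]
BᵀPA = [175.5000 76.5000]
K = S⁻¹·BᵀPA = [0.7765 0.3385]
A−BK = [0.1062 0.3540; -0.4469 -1.3230]
AᵀP(A−BK) = [0.9657 1.3440; 1.3440 3.3551]
P' = Q + AᵀP(A−BK) = [13.9657 -1.6560; -1.6560 4.3551]
tr(P') = 18.3208


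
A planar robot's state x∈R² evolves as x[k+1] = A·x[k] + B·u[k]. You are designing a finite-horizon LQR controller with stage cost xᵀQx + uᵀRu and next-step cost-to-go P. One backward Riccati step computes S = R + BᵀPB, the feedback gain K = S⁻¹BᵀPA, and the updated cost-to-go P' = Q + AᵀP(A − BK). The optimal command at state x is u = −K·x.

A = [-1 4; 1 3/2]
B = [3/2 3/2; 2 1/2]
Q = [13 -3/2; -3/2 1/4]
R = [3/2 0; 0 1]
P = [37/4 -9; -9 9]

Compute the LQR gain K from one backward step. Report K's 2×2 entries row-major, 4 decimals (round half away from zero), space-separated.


0.6240 -0.2824 -1.5070 2.1669

BᵀP = [-4.1250 4.5000; 9.3750 -9.0000]
S = R + BᵀPB = [3/2 0; 0 1] + [2.8125 -3.9375; -3.9375 9.5625] = [4.3125 -3.9375; -3.9375 10.5625]
BᵀPA = [8.6250 -9.7500; -18.3750 24.0000]
K = S⁻¹·BᵀPA = [0.6240 -0.2824; -1.5070 2.1669]
A−BK = [0.3245 1.1732; 0.5055 0.9813]
AᵀP(A−BK) = [3.1763 -3.7473; -3.7473 5.4906]
P' = Q + AᵀP(A−BK) = [16.1763 -5.2473; -5.2473 5.7406]
tr(P') = 21.9169


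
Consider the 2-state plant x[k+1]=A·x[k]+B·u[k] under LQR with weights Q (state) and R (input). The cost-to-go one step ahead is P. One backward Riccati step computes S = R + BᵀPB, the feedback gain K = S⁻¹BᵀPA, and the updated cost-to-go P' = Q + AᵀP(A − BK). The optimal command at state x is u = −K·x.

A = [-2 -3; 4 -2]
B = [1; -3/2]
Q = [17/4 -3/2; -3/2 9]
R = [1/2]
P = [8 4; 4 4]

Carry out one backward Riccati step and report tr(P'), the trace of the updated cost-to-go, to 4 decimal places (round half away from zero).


BᵀP = [2.0000 -2.0000]
S = R + BᵀPB = [1/2] + [5.0000] = [5.5000]
BᵀPA = [-12.0000 -2.0000]
K = S⁻¹·BᵀPA = [-2.1818 -0.3636]
A−BK = [0.1818 -2.6364; 0.7273 -2.5455]
AᵀP(A−BK) = [5.8182 -20.3636; -20.3636 135.2727]
P' = Q + AᵀP(A−BK) = [10.0682 -21.8636; -21.8636 144.2727]
tr(P') = 154.3409

154.3409


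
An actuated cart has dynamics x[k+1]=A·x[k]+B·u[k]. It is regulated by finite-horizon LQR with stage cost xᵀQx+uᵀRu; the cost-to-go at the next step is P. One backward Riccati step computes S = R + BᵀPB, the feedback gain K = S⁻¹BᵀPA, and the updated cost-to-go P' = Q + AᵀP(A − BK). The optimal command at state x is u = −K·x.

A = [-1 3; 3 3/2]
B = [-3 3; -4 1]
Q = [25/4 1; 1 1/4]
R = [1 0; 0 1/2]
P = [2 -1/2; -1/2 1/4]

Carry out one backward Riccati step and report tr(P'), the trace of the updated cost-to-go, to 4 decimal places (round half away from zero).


8.0701

BᵀP = [-4.0000 0.5000; 5.5000 -1.2500]
S = R + BᵀPB = [1 0; 0 1/2] + [10.0000 -11.5000; -11.5000 15.2500] = [11.0000 -11.5000; -11.5000 15.7500]
BᵀPA = [5.5000 -11.2500; -9.2500 14.6250]
K = S⁻¹·BᵀPA = [-0.4817 -0.2195; -0.9390 0.7683]
A−BK = [0.3720 0.0366; 2.0122 -0.1463]
AᵀP(A−BK) = [1.2134 -0.3110; -0.3110 0.3567]
P' = Q + AᵀP(A−BK) = [7.4634 0.6890; 0.6890 0.6067]
tr(P') = 8.0701


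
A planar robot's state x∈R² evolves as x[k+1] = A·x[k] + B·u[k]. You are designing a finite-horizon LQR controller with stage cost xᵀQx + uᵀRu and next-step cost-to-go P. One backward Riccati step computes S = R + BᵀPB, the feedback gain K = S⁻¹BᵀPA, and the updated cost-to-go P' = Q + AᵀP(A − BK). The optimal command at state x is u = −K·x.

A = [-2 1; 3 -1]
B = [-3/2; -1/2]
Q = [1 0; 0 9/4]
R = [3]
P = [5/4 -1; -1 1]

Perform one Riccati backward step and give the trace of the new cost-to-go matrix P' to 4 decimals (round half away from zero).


BᵀP = [-1.3750 1.0000]
S = R + BᵀPB = [3] + [1.5625] = [4.5625]
BᵀPA = [5.7500 -2.3750]
K = S⁻¹·BᵀPA = [1.2603 -0.5205]
A−BK = [-0.1096 0.2192; 3.6301 -1.2603]
AᵀP(A−BK) = [18.7534 -7.5068; -7.5068 3.0137]
P' = Q + AᵀP(A−BK) = [19.7534 -7.5068; -7.5068 5.2637]
tr(P') = 25.0171

25.0171


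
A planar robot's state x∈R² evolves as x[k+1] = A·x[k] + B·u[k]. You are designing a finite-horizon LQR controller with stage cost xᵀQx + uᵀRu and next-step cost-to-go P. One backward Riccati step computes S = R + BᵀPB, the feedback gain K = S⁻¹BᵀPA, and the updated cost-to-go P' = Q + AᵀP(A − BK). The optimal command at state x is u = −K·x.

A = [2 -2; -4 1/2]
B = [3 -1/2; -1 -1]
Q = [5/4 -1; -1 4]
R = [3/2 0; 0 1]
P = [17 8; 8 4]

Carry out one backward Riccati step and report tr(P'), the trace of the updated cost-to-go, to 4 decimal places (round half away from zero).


BᵀP = [43.0000 20.0000; -16.5000 -8.0000]
S = R + BᵀPB = [3/2 0; 0 1] + [109.0000 -41.5000; -41.5000 16.2500] = [110.5000 -41.5000; -41.5000 17.2500]
BᵀPA = [6.0000 -76.0000; -1.0000 29.0000]
K = S⁻¹·BᵀPA = [0.3372 -0.5846; 0.7532 0.2746]
A−BK = [1.3651 -0.1088; -2.9096 0.1900]
AᵀP(A−BK) = [2.7301 -0.2175; -0.2175 0.6030]
P' = Q + AᵀP(A−BK) = [3.9801 -1.2175; -1.2175 4.6030]
tr(P') = 8.5831

8.5831


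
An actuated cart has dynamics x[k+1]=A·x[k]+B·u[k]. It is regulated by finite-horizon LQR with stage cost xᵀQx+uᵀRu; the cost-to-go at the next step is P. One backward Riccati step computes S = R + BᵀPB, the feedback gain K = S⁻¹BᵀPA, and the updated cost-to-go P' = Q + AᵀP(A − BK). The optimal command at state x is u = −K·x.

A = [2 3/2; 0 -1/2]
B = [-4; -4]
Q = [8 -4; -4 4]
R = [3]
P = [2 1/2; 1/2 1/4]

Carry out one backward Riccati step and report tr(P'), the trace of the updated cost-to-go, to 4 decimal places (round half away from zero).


13.2261

BᵀP = [-10.0000 -3.0000]
S = R + BᵀPB = [3] + [52.0000] = [55.0000]
BᵀPA = [-20.0000 -13.5000]
K = S⁻¹·BᵀPA = [-0.3636 -0.2455]
A−BK = [0.5455 0.5182; -1.4545 -1.4818]
AᵀP(A−BK) = [0.7273 0.5909; 0.5909 0.4989]
P' = Q + AᵀP(A−BK) = [8.7273 -3.4091; -3.4091 4.4989]
tr(P') = 13.2261


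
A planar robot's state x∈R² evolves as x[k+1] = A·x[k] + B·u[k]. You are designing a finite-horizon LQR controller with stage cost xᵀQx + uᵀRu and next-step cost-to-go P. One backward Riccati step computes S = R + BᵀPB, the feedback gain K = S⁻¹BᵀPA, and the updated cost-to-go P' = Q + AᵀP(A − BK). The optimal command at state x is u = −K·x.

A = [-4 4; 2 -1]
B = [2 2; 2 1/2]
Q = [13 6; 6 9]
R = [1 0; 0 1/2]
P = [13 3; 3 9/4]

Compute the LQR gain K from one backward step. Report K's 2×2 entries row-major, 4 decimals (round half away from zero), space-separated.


1.0958 -0.6492 -2.9060 2.5030

BᵀP = [32.0000 10.5000; 27.5000 7.1250]
S = R + BᵀPB = [1 0; 0 1/2] + [85.0000 69.2500; 69.2500 58.5625] = [86.0000 69.2500; 69.2500 59.0625]
BᵀPA = [-107.0000 117.5000; -95.7500 102.8750]
K = S⁻¹·BᵀPA = [1.0958 -0.6492; -2.9060 2.5030]
A−BK = [-0.3797 0.2924; 1.2614 -0.9531]
AᵀP(A−BK) = [8.0035 -6.3043; -6.3043 5.0372]
P' = Q + AᵀP(A−BK) = [21.0035 -0.3043; -0.3043 14.0372]
tr(P') = 35.0407


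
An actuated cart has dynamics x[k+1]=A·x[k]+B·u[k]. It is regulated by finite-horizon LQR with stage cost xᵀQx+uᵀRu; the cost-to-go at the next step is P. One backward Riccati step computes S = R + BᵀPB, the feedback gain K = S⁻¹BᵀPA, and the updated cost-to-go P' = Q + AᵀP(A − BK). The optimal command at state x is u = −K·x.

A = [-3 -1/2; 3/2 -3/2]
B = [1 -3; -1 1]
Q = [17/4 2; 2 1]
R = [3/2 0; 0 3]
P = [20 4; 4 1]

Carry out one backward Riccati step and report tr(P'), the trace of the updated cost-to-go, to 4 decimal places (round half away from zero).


BᵀP = [16.0000 3.0000; -56.0000 -11.0000]
S = R + BᵀPB = [3/2 0; 0 3] + [13.0000 -45.0000; -45.0000 157.0000] = [14.5000 -45.0000; -45.0000 160.0000]
BᵀPA = [-43.5000 -12.5000; 151.5000 44.5000]
K = S⁻¹·BᵀPA = [-0.4831 0.0085; 0.8110 0.2805]
A−BK = [-0.0839 0.3331; 0.2059 -1.7720]
AᵀP(A−BK) = [2.3682 0.6216; 0.6216 0.8733]
P' = Q + AᵀP(A−BK) = [6.6182 2.6216; 2.6216 1.8733]
tr(P') = 8.4915

8.4915


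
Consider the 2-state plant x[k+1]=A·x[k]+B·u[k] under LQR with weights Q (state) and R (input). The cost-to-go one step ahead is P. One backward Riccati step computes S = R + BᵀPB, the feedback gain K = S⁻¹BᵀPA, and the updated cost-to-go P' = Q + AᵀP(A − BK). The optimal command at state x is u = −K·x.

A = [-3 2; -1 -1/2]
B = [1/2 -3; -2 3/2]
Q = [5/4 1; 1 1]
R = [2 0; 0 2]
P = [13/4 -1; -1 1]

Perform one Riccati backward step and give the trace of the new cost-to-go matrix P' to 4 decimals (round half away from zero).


6.4498

BᵀP = [3.6250 -2.5000; -11.2500 4.5000]
S = R + BᵀPB = [2 0; 0 2] + [6.8125 -14.6250; -14.6250 40.5000] = [8.8125 -14.6250; -14.6250 42.5000]
BᵀPA = [-8.3750 8.5000; 29.2500 -24.7500]
K = S⁻¹·BᵀPA = [0.4472 -0.0045; 0.8421 -0.5839]
A−BK = [-0.6972 0.2506; -1.3687 0.3669]
AᵀP(A−BK) = [3.3631 -1.4586; -1.4586 0.8367]
P' = Q + AᵀP(A−BK) = [4.6131 -0.4586; -0.4586 1.8367]
tr(P') = 6.4498


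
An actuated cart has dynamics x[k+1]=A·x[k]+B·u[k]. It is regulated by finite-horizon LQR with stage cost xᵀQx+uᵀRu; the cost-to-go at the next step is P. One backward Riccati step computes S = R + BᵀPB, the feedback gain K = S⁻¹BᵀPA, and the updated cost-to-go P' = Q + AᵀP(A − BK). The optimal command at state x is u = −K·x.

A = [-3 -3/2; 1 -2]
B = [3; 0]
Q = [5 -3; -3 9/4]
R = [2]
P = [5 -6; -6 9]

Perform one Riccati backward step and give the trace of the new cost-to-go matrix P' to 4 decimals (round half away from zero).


BᵀP = [15.0000 -18.0000]
S = R + BᵀPB = [2] + [45.0000] = [47.0000]
BᵀPA = [-63.0000 13.5000]
K = S⁻¹·BᵀPA = [-1.3404 0.2872]
A−BK = [1.0213 -2.3617; 1.0000 -2.0000]
AᵀP(A−BK) = [5.5532 -4.4043; -4.4043 7.3723]
P' = Q + AᵀP(A−BK) = [10.5532 -7.4043; -7.4043 9.6223]
tr(P') = 20.1755

20.1755


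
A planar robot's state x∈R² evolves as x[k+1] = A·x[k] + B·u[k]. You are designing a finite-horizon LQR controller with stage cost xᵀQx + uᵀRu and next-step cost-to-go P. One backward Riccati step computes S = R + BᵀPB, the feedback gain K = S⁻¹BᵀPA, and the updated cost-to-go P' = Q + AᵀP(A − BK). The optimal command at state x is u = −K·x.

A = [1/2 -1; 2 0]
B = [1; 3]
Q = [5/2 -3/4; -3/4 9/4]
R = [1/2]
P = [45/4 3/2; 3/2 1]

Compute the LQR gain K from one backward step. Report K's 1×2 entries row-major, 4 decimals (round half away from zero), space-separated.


BᵀP = [15.7500 4.5000]
S = R + BᵀPB = [1/2] + [29.2500] = [29.7500]
BᵀPA = [16.8750 -15.7500]
K = S⁻¹·BᵀPA = [0.5672 -0.5294]
A−BK = [-0.0672 -0.4706; 0.2983 1.5882]
AᵀP(A−BK) = [0.2405 0.3088; 0.3088 2.9118]
P' = Q + AᵀP(A−BK) = [2.7405 -0.4412; -0.4412 5.1618]
tr(P') = 7.9023

0.5672 -0.5294


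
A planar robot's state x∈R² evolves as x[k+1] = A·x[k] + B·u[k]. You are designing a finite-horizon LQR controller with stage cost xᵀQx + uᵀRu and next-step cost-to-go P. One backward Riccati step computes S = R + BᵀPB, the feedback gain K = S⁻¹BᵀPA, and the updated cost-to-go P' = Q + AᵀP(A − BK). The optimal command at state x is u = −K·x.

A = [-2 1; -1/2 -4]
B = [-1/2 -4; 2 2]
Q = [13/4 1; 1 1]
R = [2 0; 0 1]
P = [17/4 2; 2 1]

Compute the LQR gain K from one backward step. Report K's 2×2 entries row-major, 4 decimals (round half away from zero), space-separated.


BᵀP = [1.8750 1.0000; -13.0000 -6.0000]
S = R + BᵀPB = [2 0; 0 1] + [1.0625 -5.5000; -5.5000 40.0000] = [3.0625 -5.5000; -5.5000 41.0000]
BᵀPA = [-4.2500 -2.1250; 29.0000 11.0000]
K = S⁻¹·BᵀPA = [-0.1548 -0.2793; 0.6866 0.2308]
A−BK = [0.6689 1.7836; -1.5636 -3.9030]
AᵀP(A−BK) = [0.6821 0.6190; 0.6190 1.1174]
P' = Q + AᵀP(A−BK) = [3.9321 1.6190; 1.6190 2.1174]
tr(P') = 6.0495

-0.1548 -0.2793 0.6866 0.2308


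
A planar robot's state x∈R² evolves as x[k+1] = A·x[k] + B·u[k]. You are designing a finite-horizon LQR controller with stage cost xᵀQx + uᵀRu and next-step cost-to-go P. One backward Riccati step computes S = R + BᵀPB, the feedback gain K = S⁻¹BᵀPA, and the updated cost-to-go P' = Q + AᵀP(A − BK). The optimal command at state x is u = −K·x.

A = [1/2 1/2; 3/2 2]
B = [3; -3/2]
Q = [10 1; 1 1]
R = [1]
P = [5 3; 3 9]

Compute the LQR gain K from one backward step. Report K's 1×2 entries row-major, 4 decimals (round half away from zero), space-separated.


-0.0382 -0.0955

BᵀP = [10.5000 -4.5000]
S = R + BᵀPB = [1] + [38.2500] = [39.2500]
BᵀPA = [-1.5000 -3.7500]
K = S⁻¹·BᵀPA = [-0.0382 -0.0955]
A−BK = [0.6146 0.7866; 1.4427 1.8567]
AᵀP(A−BK) = [25.9427 33.3567; 33.3567 42.8917]
P' = Q + AᵀP(A−BK) = [35.9427 34.3567; 34.3567 43.8917]
tr(P') = 79.8344


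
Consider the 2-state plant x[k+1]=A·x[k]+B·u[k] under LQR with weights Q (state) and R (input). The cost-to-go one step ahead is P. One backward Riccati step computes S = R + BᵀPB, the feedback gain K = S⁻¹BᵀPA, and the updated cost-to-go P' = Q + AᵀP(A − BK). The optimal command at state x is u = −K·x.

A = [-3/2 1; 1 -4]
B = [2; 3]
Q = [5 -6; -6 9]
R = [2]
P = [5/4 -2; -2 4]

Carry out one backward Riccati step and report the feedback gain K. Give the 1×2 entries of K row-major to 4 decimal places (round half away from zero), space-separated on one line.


BᵀP = [-3.5000 8.0000]
S = R + BᵀPB = [2] + [17.0000] = [19.0000]
BᵀPA = [13.2500 -35.5000]
K = S⁻¹·BᵀPA = [0.6974 -1.8684]
A−BK = [-2.8947 4.7368; -1.0921 1.6053]
AᵀP(A−BK) = [3.5724 -7.1184; -7.1184 14.9211]
P' = Q + AᵀP(A−BK) = [8.5724 -13.1184; -13.1184 23.9211]
tr(P') = 32.4934

0.6974 -1.8684


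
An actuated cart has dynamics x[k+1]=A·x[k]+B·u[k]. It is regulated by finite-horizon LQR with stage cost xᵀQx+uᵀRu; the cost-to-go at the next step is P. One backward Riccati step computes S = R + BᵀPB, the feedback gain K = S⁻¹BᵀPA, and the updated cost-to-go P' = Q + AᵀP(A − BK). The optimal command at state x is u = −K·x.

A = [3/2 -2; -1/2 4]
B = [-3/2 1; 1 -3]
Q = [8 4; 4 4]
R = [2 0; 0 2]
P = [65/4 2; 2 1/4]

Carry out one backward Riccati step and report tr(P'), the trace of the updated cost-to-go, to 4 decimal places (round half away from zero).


BᵀP = [-22.3750 -2.7500; 10.2500 1.2500]
S = R + BᵀPB = [2 0; 0 2] + [30.8125 -14.1250; -14.1250 6.5000] = [32.8125 -14.1250; -14.1250 8.5000]
BᵀPA = [-32.1875 33.7500; 14.7500 -15.5000]
K = S⁻¹·BᵀPA = [-0.8219 0.8557; 0.3695 -0.4015]
A−BK = [-0.1023 -0.3149; 1.4304 1.9398]
AᵀP(A−BK) = [1.7202 -1.7839; -1.7839 1.8957]
P' = Q + AᵀP(A−BK) = [9.7202 2.2161; 2.2161 5.8957]
tr(P') = 15.6159

15.6159


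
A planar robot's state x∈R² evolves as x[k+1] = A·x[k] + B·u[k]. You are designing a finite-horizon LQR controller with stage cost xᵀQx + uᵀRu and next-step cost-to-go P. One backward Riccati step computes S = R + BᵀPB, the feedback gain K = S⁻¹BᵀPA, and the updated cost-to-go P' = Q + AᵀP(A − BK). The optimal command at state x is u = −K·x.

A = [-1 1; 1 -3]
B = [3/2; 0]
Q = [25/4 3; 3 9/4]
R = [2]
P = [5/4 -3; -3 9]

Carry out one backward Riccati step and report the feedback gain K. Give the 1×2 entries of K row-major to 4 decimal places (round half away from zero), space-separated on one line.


-1.3247 3.1948

BᵀP = [1.8750 -4.5000]
S = R + BᵀPB = [2] + [2.8125] = [4.8125]
BᵀPA = [-6.3750 15.3750]
K = S⁻¹·BᵀPA = [-1.3247 3.1948]
A−BK = [0.9870 -3.7922; 1.0000 -3.0000]
AᵀP(A−BK) = [7.8052 -19.8831; -19.8831 51.1299]
P' = Q + AᵀP(A−BK) = [14.0552 -16.8831; -16.8831 53.3799]
tr(P') = 67.4351


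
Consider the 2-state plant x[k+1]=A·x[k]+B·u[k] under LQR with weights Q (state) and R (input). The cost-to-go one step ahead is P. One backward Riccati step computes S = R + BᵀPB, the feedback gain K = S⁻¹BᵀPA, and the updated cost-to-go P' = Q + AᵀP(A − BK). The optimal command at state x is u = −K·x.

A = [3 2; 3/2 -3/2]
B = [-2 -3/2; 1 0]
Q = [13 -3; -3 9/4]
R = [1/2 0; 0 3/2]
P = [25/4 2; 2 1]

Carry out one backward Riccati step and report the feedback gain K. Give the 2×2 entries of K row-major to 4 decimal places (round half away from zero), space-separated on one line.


BᵀP = [-10.5000 -3.0000; -9.3750 -3.0000]
S = R + BᵀPB = [1/2 0; 0 3/2] + [18.0000 15.7500; 15.7500 14.0625] = [18.5000 15.7500; 15.7500 15.5625]
BᵀPA = [-36.0000 -16.5000; -32.6250 -14.2500]
K = S⁻¹·BᵀPA = [-1.1647 -0.8118; -0.9176 -0.0941]
A−BK = [-0.7059 0.2353; 2.6647 -0.6882]
AᵀP(A−BK) = [4.6324 -0.0441; -0.0441 0.5147]
P' = Q + AᵀP(A−BK) = [17.6324 -3.0441; -3.0441 2.7647]
tr(P') = 20.3971

-1.1647 -0.8118 -0.9176 -0.0941
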